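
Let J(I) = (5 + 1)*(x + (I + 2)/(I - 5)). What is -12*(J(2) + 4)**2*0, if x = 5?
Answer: 0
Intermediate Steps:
J(I) = 30 + 6*(2 + I)/(-5 + I) (J(I) = (5 + 1)*(5 + (I + 2)/(I - 5)) = 6*(5 + (2 + I)/(-5 + I)) = 30 + 6*(2 + I)/(-5 + I))
-12*(J(2) + 4)**2*0 = -12*(6*(-23 + 6*2)/(-5 + 2) + 4)**2*0 = -12*(6*(-23 + 12)/(-3) + 4)**2*0 = -12*(6*(-1/3)*(-11) + 4)**2*0 = -12*(22 + 4)**2*0 = -12*26**2*0 = -12*676*0 = -8112*0 = 0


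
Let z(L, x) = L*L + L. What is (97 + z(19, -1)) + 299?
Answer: 776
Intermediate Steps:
z(L, x) = L + L² (z(L, x) = L² + L = L + L²)
(97 + z(19, -1)) + 299 = (97 + 19*(1 + 19)) + 299 = (97 + 19*20) + 299 = (97 + 380) + 299 = 477 + 299 = 776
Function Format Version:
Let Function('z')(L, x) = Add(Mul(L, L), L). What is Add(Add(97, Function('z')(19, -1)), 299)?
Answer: 776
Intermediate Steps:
Function('z')(L, x) = Add(L, Pow(L, 2)) (Function('z')(L, x) = Add(Pow(L, 2), L) = Add(L, Pow(L, 2)))
Add(Add(97, Function('z')(19, -1)), 299) = Add(Add(97, Mul(19, Add(1, 19))), 299) = Add(Add(97, Mul(19, 20)), 299) = Add(Add(97, 380), 299) = Add(477, 299) = 776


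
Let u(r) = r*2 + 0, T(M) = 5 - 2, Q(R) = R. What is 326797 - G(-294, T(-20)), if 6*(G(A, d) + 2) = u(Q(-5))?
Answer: 980402/3 ≈ 3.2680e+5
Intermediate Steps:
T(M) = 3
u(r) = 2*r (u(r) = 2*r + 0 = 2*r)
G(A, d) = -11/3 (G(A, d) = -2 + (2*(-5))/6 = -2 + (⅙)*(-10) = -2 - 5/3 = -11/3)
326797 - G(-294, T(-20)) = 326797 - 1*(-11/3) = 326797 + 11/3 = 980402/3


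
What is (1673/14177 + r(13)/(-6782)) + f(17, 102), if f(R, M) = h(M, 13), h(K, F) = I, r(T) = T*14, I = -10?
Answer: -476359034/48074207 ≈ -9.9088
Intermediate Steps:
r(T) = 14*T
h(K, F) = -10
f(R, M) = -10
(1673/14177 + r(13)/(-6782)) + f(17, 102) = (1673/14177 + (14*13)/(-6782)) - 10 = (1673*(1/14177) + 182*(-1/6782)) - 10 = (1673/14177 - 91/3391) - 10 = 4383036/48074207 - 10 = -476359034/48074207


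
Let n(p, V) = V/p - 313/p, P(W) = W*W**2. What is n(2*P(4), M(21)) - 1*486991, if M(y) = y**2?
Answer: -486990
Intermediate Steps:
P(W) = W**3
n(p, V) = -313/p + V/p
n(2*P(4), M(21)) - 1*486991 = (-313 + 21**2)/((2*4**3)) - 1*486991 = (-313 + 441)/((2*64)) - 486991 = 128/128 - 486991 = (1/128)*128 - 486991 = 1 - 486991 = -486990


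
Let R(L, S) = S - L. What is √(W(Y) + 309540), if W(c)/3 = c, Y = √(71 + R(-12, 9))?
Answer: √(309540 + 6*√23) ≈ 556.39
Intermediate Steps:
Y = 2*√23 (Y = √(71 + (9 - 1*(-12))) = √(71 + (9 + 12)) = √(71 + 21) = √92 = 2*√23 ≈ 9.5917)
W(c) = 3*c
√(W(Y) + 309540) = √(3*(2*√23) + 309540) = √(6*√23 + 309540) = √(309540 + 6*√23)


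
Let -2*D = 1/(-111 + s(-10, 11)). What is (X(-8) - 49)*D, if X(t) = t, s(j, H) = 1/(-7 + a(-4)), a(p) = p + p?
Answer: -855/3332 ≈ -0.25660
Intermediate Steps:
a(p) = 2*p
s(j, H) = -1/15 (s(j, H) = 1/(-7 + 2*(-4)) = 1/(-7 - 8) = 1/(-15) = -1/15)
D = 15/3332 (D = -1/(2*(-111 - 1/15)) = -1/(2*(-1666/15)) = -½*(-15/1666) = 15/3332 ≈ 0.0045018)
(X(-8) - 49)*D = (-8 - 49)*(15/3332) = -57*15/3332 = -855/3332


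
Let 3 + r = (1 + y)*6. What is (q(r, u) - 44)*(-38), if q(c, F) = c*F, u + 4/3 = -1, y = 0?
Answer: 1938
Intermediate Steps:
u = -7/3 (u = -4/3 - 1 = -7/3 ≈ -2.3333)
r = 3 (r = -3 + (1 + 0)*6 = -3 + 1*6 = -3 + 6 = 3)
q(c, F) = F*c
(q(r, u) - 44)*(-38) = (-7/3*3 - 44)*(-38) = (-7 - 44)*(-38) = -51*(-38) = 1938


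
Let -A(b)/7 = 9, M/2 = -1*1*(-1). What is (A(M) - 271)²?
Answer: 111556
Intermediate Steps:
M = 2 (M = 2*(-1*1*(-1)) = 2*(-1*(-1)) = 2*1 = 2)
A(b) = -63 (A(b) = -7*9 = -63)
(A(M) - 271)² = (-63 - 271)² = (-334)² = 111556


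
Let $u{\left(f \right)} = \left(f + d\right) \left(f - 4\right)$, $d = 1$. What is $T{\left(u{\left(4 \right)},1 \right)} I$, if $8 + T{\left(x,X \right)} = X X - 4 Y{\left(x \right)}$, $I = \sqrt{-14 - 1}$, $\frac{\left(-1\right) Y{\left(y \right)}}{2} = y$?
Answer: $- 7 i \sqrt{15} \approx - 27.111 i$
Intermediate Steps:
$Y{\left(y \right)} = - 2 y$
$u{\left(f \right)} = \left(1 + f\right) \left(-4 + f\right)$ ($u{\left(f \right)} = \left(f + 1\right) \left(f - 4\right) = \left(1 + f\right) \left(-4 + f\right)$)
$I = i \sqrt{15}$ ($I = \sqrt{-15} = i \sqrt{15} \approx 3.873 i$)
$T{\left(x,X \right)} = -8 + X^{2} + 8 x$ ($T{\left(x,X \right)} = -8 + \left(X X - 4 \left(- 2 x\right)\right) = -8 + \left(X^{2} + 8 x\right) = -8 + X^{2} + 8 x$)
$T{\left(u{\left(4 \right)},1 \right)} I = \left(-8 + 1^{2} + 8 \left(-4 + 4^{2} - 12\right)\right) i \sqrt{15} = \left(-8 + 1 + 8 \left(-4 + 16 - 12\right)\right) i \sqrt{15} = \left(-8 + 1 + 8 \cdot 0\right) i \sqrt{15} = \left(-8 + 1 + 0\right) i \sqrt{15} = - 7 i \sqrt{15}$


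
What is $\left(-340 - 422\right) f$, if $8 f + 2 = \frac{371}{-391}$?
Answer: $\frac{439293}{1564} \approx 280.88$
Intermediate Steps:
$f = - \frac{1153}{3128}$ ($f = - \frac{1}{4} + \frac{371 \frac{1}{-391}}{8} = - \frac{1}{4} + \frac{371 \left(- \frac{1}{391}\right)}{8} = - \frac{1}{4} + \frac{1}{8} \left(- \frac{371}{391}\right) = - \frac{1}{4} - \frac{371}{3128} = - \frac{1153}{3128} \approx -0.36861$)
$\left(-340 - 422\right) f = \left(-340 - 422\right) \left(- \frac{1153}{3128}\right) = \left(-762\right) \left(- \frac{1153}{3128}\right) = \frac{439293}{1564}$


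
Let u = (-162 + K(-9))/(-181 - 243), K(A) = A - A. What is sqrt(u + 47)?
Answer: 7*sqrt(10865)/106 ≈ 6.8835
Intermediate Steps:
K(A) = 0
u = 81/212 (u = (-162 + 0)/(-181 - 243) = -162/(-424) = -162*(-1/424) = 81/212 ≈ 0.38208)
sqrt(u + 47) = sqrt(81/212 + 47) = sqrt(10045/212) = 7*sqrt(10865)/106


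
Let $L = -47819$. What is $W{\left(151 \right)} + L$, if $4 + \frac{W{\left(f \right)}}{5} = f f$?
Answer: $66166$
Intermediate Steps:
$W{\left(f \right)} = -20 + 5 f^{2}$ ($W{\left(f \right)} = -20 + 5 f f = -20 + 5 f^{2}$)
$W{\left(151 \right)} + L = \left(-20 + 5 \cdot 151^{2}\right) - 47819 = \left(-20 + 5 \cdot 22801\right) - 47819 = \left(-20 + 114005\right) - 47819 = 113985 - 47819 = 66166$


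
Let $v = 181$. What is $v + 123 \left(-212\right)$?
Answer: $-25895$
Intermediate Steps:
$v + 123 \left(-212\right) = 181 + 123 \left(-212\right) = 181 - 26076 = -25895$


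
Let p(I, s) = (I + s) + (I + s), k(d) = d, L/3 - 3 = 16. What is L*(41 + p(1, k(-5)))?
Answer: 1881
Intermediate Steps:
L = 57 (L = 9 + 3*16 = 9 + 48 = 57)
p(I, s) = 2*I + 2*s
L*(41 + p(1, k(-5))) = 57*(41 + (2*1 + 2*(-5))) = 57*(41 + (2 - 10)) = 57*(41 - 8) = 57*33 = 1881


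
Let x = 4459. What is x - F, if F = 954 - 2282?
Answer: 5787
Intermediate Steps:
F = -1328
x - F = 4459 - 1*(-1328) = 4459 + 1328 = 5787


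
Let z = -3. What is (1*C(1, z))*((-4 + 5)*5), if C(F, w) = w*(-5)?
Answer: 75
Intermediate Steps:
C(F, w) = -5*w
(1*C(1, z))*((-4 + 5)*5) = (1*(-5*(-3)))*((-4 + 5)*5) = (1*15)*(1*5) = 15*5 = 75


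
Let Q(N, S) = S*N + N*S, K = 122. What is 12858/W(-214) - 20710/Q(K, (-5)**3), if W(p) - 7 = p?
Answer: -12929401/210450 ≈ -61.437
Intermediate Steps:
W(p) = 7 + p
Q(N, S) = 2*N*S (Q(N, S) = N*S + N*S = 2*N*S)
12858/W(-214) - 20710/Q(K, (-5)**3) = 12858/(7 - 214) - 20710/(2*122*(-5)**3) = 12858/(-207) - 20710/(2*122*(-125)) = 12858*(-1/207) - 20710/(-30500) = -4286/69 - 20710*(-1/30500) = -4286/69 + 2071/3050 = -12929401/210450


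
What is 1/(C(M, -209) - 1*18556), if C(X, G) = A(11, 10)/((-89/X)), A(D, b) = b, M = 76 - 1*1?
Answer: -89/1652234 ≈ -5.3866e-5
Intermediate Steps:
M = 75 (M = 76 - 1 = 75)
C(X, G) = -10*X/89 (C(X, G) = 10/((-89/X)) = 10*(-X/89) = -10*X/89)
1/(C(M, -209) - 1*18556) = 1/(-10/89*75 - 1*18556) = 1/(-750/89 - 18556) = 1/(-1652234/89) = -89/1652234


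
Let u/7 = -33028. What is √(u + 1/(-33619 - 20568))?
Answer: I*√678844855163111/54187 ≈ 480.83*I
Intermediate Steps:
u = -231196 (u = 7*(-33028) = -231196)
√(u + 1/(-33619 - 20568)) = √(-231196 + 1/(-33619 - 20568)) = √(-231196 + 1/(-54187)) = √(-231196 - 1/54187) = √(-12527817653/54187) = I*√678844855163111/54187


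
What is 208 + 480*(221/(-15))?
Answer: -6864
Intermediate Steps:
208 + 480*(221/(-15)) = 208 + 480*(221*(-1/15)) = 208 + 480*(-221/15) = 208 - 7072 = -6864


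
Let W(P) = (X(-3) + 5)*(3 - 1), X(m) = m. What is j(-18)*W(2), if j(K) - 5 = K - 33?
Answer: -184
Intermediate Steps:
j(K) = -28 + K (j(K) = 5 + (K - 33) = 5 + (-33 + K) = -28 + K)
W(P) = 4 (W(P) = (-3 + 5)*(3 - 1) = 2*2 = 4)
j(-18)*W(2) = (-28 - 18)*4 = -46*4 = -184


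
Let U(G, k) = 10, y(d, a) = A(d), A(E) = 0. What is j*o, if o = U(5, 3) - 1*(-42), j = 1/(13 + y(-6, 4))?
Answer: 4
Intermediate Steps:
y(d, a) = 0
j = 1/13 (j = 1/(13 + 0) = 1/13 ≈ 0.076923)
o = 52 (o = 10 - 1*(-42) = 10 + 42 = 52)
j*o = (1/13)*52 = 4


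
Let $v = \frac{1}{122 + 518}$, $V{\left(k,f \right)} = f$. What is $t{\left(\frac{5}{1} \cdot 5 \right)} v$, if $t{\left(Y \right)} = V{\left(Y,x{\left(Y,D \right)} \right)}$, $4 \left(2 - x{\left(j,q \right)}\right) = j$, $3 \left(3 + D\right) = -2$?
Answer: $- \frac{17}{2560} \approx -0.0066406$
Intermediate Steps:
$D = - \frac{11}{3}$ ($D = -3 + \frac{1}{3} \left(-2\right) = -3 - \frac{2}{3} = - \frac{11}{3} \approx -3.6667$)
$x{\left(j,q \right)} = 2 - \frac{j}{4}$
$t{\left(Y \right)} = 2 - \frac{Y}{4}$
$v = \frac{1}{640} \approx 0.0015625$
$t{\left(\frac{5}{1} \cdot 5 \right)} v = \left(2 - \frac{\frac{5}{1} \cdot 5}{4}\right) \frac{1}{640} = \left(2 - \frac{5 \cdot 1 \cdot 5}{4}\right) \frac{1}{640} = \left(2 - \frac{5 \cdot 5}{4}\right) \frac{1}{640} = \left(2 - \frac{25}{4}\right) \frac{1}{640} = \left(- \frac{17}{4}\right) \frac{1}{640} = - \frac{17}{2560}$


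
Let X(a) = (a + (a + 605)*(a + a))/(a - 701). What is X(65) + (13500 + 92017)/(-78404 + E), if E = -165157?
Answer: -7099034459/51634932 ≈ -137.49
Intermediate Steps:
X(a) = (a + 2*a*(605 + a))/(-701 + a) (X(a) = (a + (605 + a)*(2*a))/(-701 + a) = (a + 2*a*(605 + a))/(-701 + a))
X(65) + (13500 + 92017)/(-78404 + E) = 65*(1211 + 2*65)/(-701 + 65) + (13500 + 92017)/(-78404 - 165157) = 65*(1211 + 130)/(-636) + 105517/(-243561) = 65*(-1/636)*1341 + 105517*(-1/243561) = -29055/212 - 105517/243561 = -7099034459/51634932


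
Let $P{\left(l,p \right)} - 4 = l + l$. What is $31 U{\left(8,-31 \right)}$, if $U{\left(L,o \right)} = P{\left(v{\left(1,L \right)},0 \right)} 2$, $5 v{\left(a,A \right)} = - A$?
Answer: $\frac{248}{5} \approx 49.6$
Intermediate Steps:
$v{\left(a,A \right)} = - \frac{A}{5}$ ($v{\left(a,A \right)} = \frac{\left(-1\right) A}{5} = - \frac{A}{5}$)
$P{\left(l,p \right)} = 4 + 2 l$ ($P{\left(l,p \right)} = 4 + \left(l + l\right) = 4 + 2 l$)
$U{\left(L,o \right)} = 8 - \frac{4 L}{5}$ ($U{\left(L,o \right)} = \left(4 + 2 \left(- \frac{L}{5}\right)\right) 2 = \left(4 - \frac{2 L}{5}\right) 2 = 8 - \frac{4 L}{5}$)
$31 U{\left(8,-31 \right)} = 31 \left(8 - \frac{32}{5}\right) = 31 \cdot \frac{8}{5} = \frac{248}{5}$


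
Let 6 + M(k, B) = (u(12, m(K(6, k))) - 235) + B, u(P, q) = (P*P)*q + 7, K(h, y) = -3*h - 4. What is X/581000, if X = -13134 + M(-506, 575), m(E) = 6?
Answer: -11929/581000 ≈ -0.020532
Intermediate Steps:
K(h, y) = -4 - 3*h
u(P, q) = 7 + q*P**2 (u(P, q) = P**2*q + 7 = q*P**2 + 7 = 7 + q*P**2)
M(k, B) = 630 + B (M(k, B) = -6 + (((7 + 6*12**2) - 235) + B) = -6 + (((7 + 6*144) - 235) + B) = -6 + (((7 + 864) - 235) + B) = -6 + ((871 - 235) + B) = -6 + (636 + B) = 630 + B)
X = -11929 (X = -13134 + (630 + 575) = -13134 + 1205 = -11929)
X/581000 = -11929/581000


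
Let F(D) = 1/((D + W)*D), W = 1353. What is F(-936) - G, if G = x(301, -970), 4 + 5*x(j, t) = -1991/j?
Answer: 249409067/117483912 ≈ 2.1229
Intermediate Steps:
F(D) = 1/(D*(1353 + D)) (F(D) = 1/((D + 1353)*D) = 1/((1353 + D)*D) = 1/(D*(1353 + D)))
x(j, t) = -⅘ - 1991/(5*j) (x(j, t) = -⅘ + (-1991/j)/5 = -⅘ - 1991/(5*j))
G = -639/301 (G = (⅕)*(-1991 - 4*301)/301 = (⅕)*(1/301)*(-1991 - 1204) = (⅕)*(1/301)*(-3195) = -639/301 ≈ -2.1229)
F(-936) - G = 1/((-936)*(1353 - 936)) - 1*(-639/301) = -1/936/417 + 639/301 = -1/936*1/417 + 639/301 = -1/390312 + 639/301 = 249409067/117483912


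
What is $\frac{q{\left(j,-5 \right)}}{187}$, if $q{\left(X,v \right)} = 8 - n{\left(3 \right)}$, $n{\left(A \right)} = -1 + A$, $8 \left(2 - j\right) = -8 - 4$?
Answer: $\frac{6}{187} \approx 0.032086$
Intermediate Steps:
$j = \frac{7}{2}$ ($j = 2 - \frac{-8 - 4}{8} = 2 - - \frac{3}{2} = 2 + \frac{3}{2} = \frac{7}{2} \approx 3.5$)
$q{\left(X,v \right)} = 6$ ($q{\left(X,v \right)} = 8 - \left(-1 + 3\right) = 8 - 2 = 6$)
$\frac{q{\left(j,-5 \right)}}{187} = \frac{6}{187}$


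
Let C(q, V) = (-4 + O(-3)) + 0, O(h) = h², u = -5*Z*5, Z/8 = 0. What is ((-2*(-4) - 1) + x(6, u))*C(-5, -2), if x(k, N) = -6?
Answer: 5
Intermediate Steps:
Z = 0 (Z = 8*0 = 0)
u = 0 (u = -5*0*5 = 0*5 = 0)
C(q, V) = 5 (C(q, V) = (-4 + (-3)²) + 0 = (-4 + 9) + 0 = 5 + 0 = 5)
((-2*(-4) - 1) + x(6, u))*C(-5, -2) = ((-2*(-4) - 1) - 6)*5 = ((8 - 1) - 6)*5 = (7 - 6)*5 = 1*5 = 5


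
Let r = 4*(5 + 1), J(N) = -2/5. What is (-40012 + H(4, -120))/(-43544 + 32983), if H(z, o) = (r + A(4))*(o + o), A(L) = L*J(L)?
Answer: 45388/10561 ≈ 4.2977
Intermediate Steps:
J(N) = -2/5 (J(N) = -2*1/5 = -2/5)
A(L) = -2*L/5 (A(L) = L*(-2/5) = -2*L/5)
r = 24 (r = 4*6 = 24)
H(z, o) = 224*o/5 (H(z, o) = (24 - 2/5*4)*(o + o) = (24 - 8/5)*(2*o) = 112*(2*o)/5 = 224*o/5)
(-40012 + H(4, -120))/(-43544 + 32983) = (-40012 + (224/5)*(-120))/(-43544 + 32983) = (-40012 - 5376)/(-10561) = -45388*(-1/10561) = 45388/10561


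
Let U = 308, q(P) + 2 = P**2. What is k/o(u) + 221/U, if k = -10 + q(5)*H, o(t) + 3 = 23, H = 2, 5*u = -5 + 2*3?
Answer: 3877/1540 ≈ 2.5175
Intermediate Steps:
u = 1/5 (u = (-5 + 2*3)/5 = (-5 + 6)/5 = (1/5)*1 = 1/5 ≈ 0.20000)
q(P) = -2 + P**2
o(t) = 20 (o(t) = -3 + 23 = 20)
k = 36 (k = -10 + (-2 + 5**2)*2 = -10 + (-2 + 25)*2 = -10 + 23*2 = -10 + 46 = 36)
k/o(u) + 221/U = 36/20 + 221/308 = 36*(1/20) + 221*(1/308) = 9/5 + 221/308 = 3877/1540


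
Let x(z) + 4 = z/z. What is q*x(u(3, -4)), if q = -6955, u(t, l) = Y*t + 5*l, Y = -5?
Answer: 20865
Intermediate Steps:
u(t, l) = -5*t + 5*l
x(z) = -3 (x(z) = -4 + z/z = -4 + 1 = -3)
q*x(u(3, -4)) = -6955*(-3) = 20865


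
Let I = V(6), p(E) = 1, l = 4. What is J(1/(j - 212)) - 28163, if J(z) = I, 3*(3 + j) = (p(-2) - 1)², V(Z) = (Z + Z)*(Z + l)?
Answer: -28043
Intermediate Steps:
V(Z) = 2*Z*(4 + Z) (V(Z) = (Z + Z)*(Z + 4) = (2*Z)*(4 + Z) = 2*Z*(4 + Z))
j = -3 (j = -3 + (1 - 1)²/3 = -3 + (⅓)*0² = -3 + (⅓)*0 = -3 + 0 = -3)
I = 120 (I = 2*6*(4 + 6) = 2*6*10 = 120)
J(z) = 120
J(1/(j - 212)) - 28163 = 120 - 28163 = -28043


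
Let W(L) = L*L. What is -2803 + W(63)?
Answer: 1166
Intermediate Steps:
W(L) = L**2
-2803 + W(63) = -2803 + 63**2 = -2803 + 3969 = 1166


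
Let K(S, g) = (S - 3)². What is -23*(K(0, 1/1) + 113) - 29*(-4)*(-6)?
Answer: -3502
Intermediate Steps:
K(S, g) = (-3 + S)²
-23*(K(0, 1/1) + 113) - 29*(-4)*(-6) = -23*((-3 + 0)² + 113) - 29*(-4)*(-6) = -23*((-3)² + 113) - (-116)*(-6) = -23*(9 + 113) - 1*696 = -23*122 - 696 = -2806 - 696 = -3502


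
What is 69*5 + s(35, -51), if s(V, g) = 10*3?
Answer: 375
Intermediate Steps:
s(V, g) = 30
69*5 + s(35, -51) = 69*5 + 30 = 345 + 30 = 375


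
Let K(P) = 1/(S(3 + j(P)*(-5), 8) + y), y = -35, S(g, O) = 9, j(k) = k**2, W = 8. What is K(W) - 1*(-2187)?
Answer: 56861/26 ≈ 2187.0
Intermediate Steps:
K(P) = -1/26 (K(P) = 1/(9 - 35) = 1/(-26) = -1/26)
K(W) - 1*(-2187) = -1/26 - 1*(-2187) = -1/26 + 2187 = 56861/26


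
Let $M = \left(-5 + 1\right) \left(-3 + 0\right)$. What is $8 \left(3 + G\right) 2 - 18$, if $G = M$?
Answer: $222$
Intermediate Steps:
$M = 12$ ($M = \left(-4\right) \left(-3\right) = 12$)
$G = 12$
$8 \left(3 + G\right) 2 - 18 = 8 \left(3 + 12\right) 2 - 18 = 8 \cdot 15 \cdot 2 - 18 = 8 \cdot 30 - 18 = 240 - 18 = 222$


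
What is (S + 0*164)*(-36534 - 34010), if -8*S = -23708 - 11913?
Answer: -314105978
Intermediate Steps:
S = 35621/8 (S = -(-23708 - 11913)/8 = -⅛*(-35621) = 35621/8 ≈ 4452.6)
(S + 0*164)*(-36534 - 34010) = (35621/8 + 0*164)*(-36534 - 34010) = (35621/8 + 0)*(-70544) = (35621/8)*(-70544) = -314105978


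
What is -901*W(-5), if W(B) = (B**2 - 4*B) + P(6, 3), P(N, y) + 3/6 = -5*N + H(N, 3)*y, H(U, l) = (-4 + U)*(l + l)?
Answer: -91001/2 ≈ -45501.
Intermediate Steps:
H(U, l) = 2*l*(-4 + U) (H(U, l) = (-4 + U)*(2*l) = 2*l*(-4 + U))
P(N, y) = -1/2 - 5*N + y*(-24 + 6*N) (P(N, y) = -1/2 + (-5*N + (2*3*(-4 + N))*y) = -1/2 + (-5*N + (-24 + 6*N)*y) = -1/2 + (-5*N + y*(-24 + 6*N)) = -1/2 - 5*N + y*(-24 + 6*N))
W(B) = 11/2 + B**2 - 4*B (W(B) = (B**2 - 4*B) + (-1/2 - 5*6 + 6*3*(-4 + 6)) = (B**2 - 4*B) + (-1/2 - 30 + 6*3*2) = (B**2 - 4*B) + (-1/2 - 30 + 36) = (B**2 - 4*B) + 11/2 = 11/2 + B**2 - 4*B)
-901*W(-5) = -901*(11/2 + (-5)**2 - 4*(-5)) = -901*(11/2 + 25 + 20) = -901*101/2 = -91001/2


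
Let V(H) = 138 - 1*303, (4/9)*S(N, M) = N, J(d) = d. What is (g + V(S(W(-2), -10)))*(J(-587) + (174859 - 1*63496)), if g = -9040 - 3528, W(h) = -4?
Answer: -1410510808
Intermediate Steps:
S(N, M) = 9*N/4
g = -12568
V(H) = -165 (V(H) = 138 - 303 = -165)
(g + V(S(W(-2), -10)))*(J(-587) + (174859 - 1*63496)) = (-12568 - 165)*(-587 + (174859 - 1*63496)) = -12733*(-587 + (174859 - 63496)) = -12733*(-587 + 111363) = -12733*110776 = -1410510808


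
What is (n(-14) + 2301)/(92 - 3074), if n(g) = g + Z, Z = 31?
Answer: -1159/1491 ≈ -0.77733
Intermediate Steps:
n(g) = 31 + g (n(g) = g + 31 = 31 + g)
(n(-14) + 2301)/(92 - 3074) = ((31 - 14) + 2301)/(92 - 3074) = (17 + 2301)/(-2982) = 2318*(-1/2982) = -1159/1491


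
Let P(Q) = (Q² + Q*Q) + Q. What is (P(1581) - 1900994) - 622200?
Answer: 2477509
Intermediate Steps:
P(Q) = Q + 2*Q² (P(Q) = (Q² + Q²) + Q = 2*Q² + Q = Q + 2*Q²)
(P(1581) - 1900994) - 622200 = (1581*(1 + 2*1581) - 1900994) - 622200 = (1581*(1 + 3162) - 1900994) - 622200 = (1581*3163 - 1900994) - 622200 = (5000703 - 1900994) - 622200 = 3099709 - 622200 = 2477509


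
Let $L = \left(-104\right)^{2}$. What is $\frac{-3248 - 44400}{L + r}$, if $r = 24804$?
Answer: $- \frac{11912}{8905} \approx -1.3377$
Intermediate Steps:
$L = 10816$
$\frac{-3248 - 44400}{L + r} = \frac{-3248 - 44400}{10816 + 24804} = - \frac{47648}{35620} = \left(-47648\right) \frac{1}{35620} = - \frac{11912}{8905}$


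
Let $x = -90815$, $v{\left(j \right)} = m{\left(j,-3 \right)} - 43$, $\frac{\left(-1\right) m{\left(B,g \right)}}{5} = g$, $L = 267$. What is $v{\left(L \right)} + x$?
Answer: $-90843$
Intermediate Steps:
$m{\left(B,g \right)} = - 5 g$
$v{\left(j \right)} = -28$ ($v{\left(j \right)} = \left(-5\right) \left(-3\right) - 43 = 15 - 43 = -28$)
$v{\left(L \right)} + x = -28 - 90815 = -90843$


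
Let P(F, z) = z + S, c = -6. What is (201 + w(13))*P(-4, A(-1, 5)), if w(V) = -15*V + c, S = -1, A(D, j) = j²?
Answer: 0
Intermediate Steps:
P(F, z) = -1 + z (P(F, z) = z - 1 = -1 + z)
w(V) = -6 - 15*V (w(V) = -15*V - 6 = -6 - 15*V)
(201 + w(13))*P(-4, A(-1, 5)) = (201 + (-6 - 15*13))*(-1 + 5²) = (201 + (-6 - 195))*(-1 + 25) = (201 - 201)*24 = 0*24 = 0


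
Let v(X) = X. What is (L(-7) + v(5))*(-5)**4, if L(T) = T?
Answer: -1250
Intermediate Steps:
(L(-7) + v(5))*(-5)**4 = (-7 + 5)*(-5)**4 = -2*625 = -1250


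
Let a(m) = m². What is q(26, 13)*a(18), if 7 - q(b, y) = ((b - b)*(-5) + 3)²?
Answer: -648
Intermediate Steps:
q(b, y) = -2 (q(b, y) = 7 - ((b - b)*(-5) + 3)² = 7 - (0*(-5) + 3)² = 7 - (0 + 3)² = 7 - 1*3² = 7 - 1*9 = 7 - 9 = -2)
q(26, 13)*a(18) = -2*18² = -2*324 = -648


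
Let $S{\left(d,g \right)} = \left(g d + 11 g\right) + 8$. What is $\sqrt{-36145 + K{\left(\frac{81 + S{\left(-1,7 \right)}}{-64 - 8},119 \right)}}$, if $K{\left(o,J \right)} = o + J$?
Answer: $\frac{i \sqrt{5188062}}{12} \approx 189.81 i$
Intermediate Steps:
$S{\left(d,g \right)} = 8 + 11 g + d g$ ($S{\left(d,g \right)} = \left(d g + 11 g\right) + 8 = \left(11 g + d g\right) + 8 = 8 + 11 g + d g$)
$K{\left(o,J \right)} = J + o$
$\sqrt{-36145 + K{\left(\frac{81 + S{\left(-1,7 \right)}}{-64 - 8},119 \right)}} = \sqrt{-36145 + \left(119 + \frac{81 + \left(8 + 11 \cdot 7 - 7\right)}{-64 - 8}\right)} = \sqrt{-36145 + \left(119 + \frac{81 + \left(8 + 77 - 7\right)}{-72}\right)} = \sqrt{-36145 + \left(119 + \left(81 + 78\right) \left(- \frac{1}{72}\right)\right)} = \sqrt{-36145 + \left(119 + 159 \left(- \frac{1}{72}\right)\right)} = \sqrt{-36145 + \left(119 - \frac{53}{24}\right)} = \sqrt{-36145 + \frac{2803}{24}} = \sqrt{- \frac{864677}{24}} = \frac{i \sqrt{5188062}}{12}$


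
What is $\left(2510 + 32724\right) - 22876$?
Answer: $12358$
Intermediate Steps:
$\left(2510 + 32724\right) - 22876 = 35234 - 22876 = 12358$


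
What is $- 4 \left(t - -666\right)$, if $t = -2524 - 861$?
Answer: $10876$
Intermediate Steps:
$t = -3385$
$- 4 \left(t - -666\right) = - 4 \left(-3385 - -666\right) = - 4 \left(-3385 + 666\right) = \left(-4\right) \left(-2719\right) = 10876$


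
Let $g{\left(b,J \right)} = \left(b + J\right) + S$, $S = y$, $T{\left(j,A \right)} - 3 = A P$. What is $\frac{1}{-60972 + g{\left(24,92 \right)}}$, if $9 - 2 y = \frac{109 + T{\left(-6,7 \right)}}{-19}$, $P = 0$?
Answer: $- \frac{38}{2312245} \approx -1.6434 \cdot 10^{-5}$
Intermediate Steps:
$T{\left(j,A \right)} = 3$ ($T{\left(j,A \right)} = 3 + A 0 = 3 + 0 = 3$)
$y = \frac{283}{38}$ ($y = \frac{9}{2} - \frac{\left(109 + 3\right) \frac{1}{-19}}{2} = \frac{9}{2} - \frac{112 \left(- \frac{1}{19}\right)}{2} = \frac{9}{2} - - \frac{56}{19} = \frac{9}{2} + \frac{56}{19} = \frac{283}{38} \approx 7.4474$)
$S = \frac{283}{38} \approx 7.4474$
$g{\left(b,J \right)} = \frac{283}{38} + J + b$ ($g{\left(b,J \right)} = \left(b + J\right) + \frac{283}{38} = \left(J + b\right) + \frac{283}{38} = \frac{283}{38} + J + b$)
$\frac{1}{-60972 + g{\left(24,92 \right)}} = \frac{1}{-60972 + \left(\frac{283}{38} + 92 + 24\right)} = \frac{1}{-60972 + \frac{4691}{38}} = \frac{1}{- \frac{2312245}{38}} = - \frac{38}{2312245}$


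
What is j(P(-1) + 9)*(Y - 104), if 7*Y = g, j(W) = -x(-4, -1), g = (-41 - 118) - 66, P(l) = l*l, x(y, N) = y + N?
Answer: -4765/7 ≈ -680.71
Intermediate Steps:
x(y, N) = N + y
P(l) = l²
g = -225 (g = -159 - 66 = -225)
j(W) = 5 (j(W) = -(-1 - 4) = -1*(-5) = 5)
Y = -225/7 (Y = (⅐)*(-225) = -225/7 ≈ -32.143)
j(P(-1) + 9)*(Y - 104) = 5*(-225/7 - 104) = 5*(-953/7) = -4765/7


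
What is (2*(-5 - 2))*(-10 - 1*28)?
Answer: 532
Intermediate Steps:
(2*(-5 - 2))*(-10 - 1*28) = (2*(-7))*(-10 - 28) = -14*(-38) = 532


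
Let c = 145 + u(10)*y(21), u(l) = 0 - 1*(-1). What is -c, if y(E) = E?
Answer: -166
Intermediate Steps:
u(l) = 1 (u(l) = 0 + 1 = 1)
c = 166 (c = 145 + 1*21 = 145 + 21 = 166)
-c = -1*166 = -166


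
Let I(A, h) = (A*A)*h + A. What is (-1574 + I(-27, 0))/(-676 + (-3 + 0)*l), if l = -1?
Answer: 1601/673 ≈ 2.3789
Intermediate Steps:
I(A, h) = A + h*A² (I(A, h) = A²*h + A = h*A² + A = A + h*A²)
(-1574 + I(-27, 0))/(-676 + (-3 + 0)*l) = (-1574 - 27*(1 - 27*0))/(-676 + (-3 + 0)*(-1)) = (-1574 - 27*(1 + 0))/(-676 - 3*(-1)) = (-1574 - 27*1)/(-676 + 3) = (-1574 - 27)/(-673) = -1601*(-1/673) = 1601/673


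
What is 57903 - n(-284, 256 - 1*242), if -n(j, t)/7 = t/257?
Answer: 14881169/257 ≈ 57903.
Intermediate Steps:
n(j, t) = -7*t/257
57903 - n(-284, 256 - 1*242) = 57903 - (-7)*(256 - 1*242)/257 = 57903 - (-7)*(256 - 242)/257 = 57903 - (-7)*14/257 = 57903 - 1*(-98/257) = 57903 + 98/257 = 14881169/257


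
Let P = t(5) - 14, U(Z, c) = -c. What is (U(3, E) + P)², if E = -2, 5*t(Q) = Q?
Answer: 121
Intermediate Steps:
t(Q) = Q/5
P = -13 (P = (⅕)*5 - 14 = 1 - 14 = -13)
(U(3, E) + P)² = (-1*(-2) - 13)² = (2 - 13)² = (-11)² = 121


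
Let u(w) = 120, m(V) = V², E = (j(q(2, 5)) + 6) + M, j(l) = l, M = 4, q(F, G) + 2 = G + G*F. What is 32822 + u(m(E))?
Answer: 32942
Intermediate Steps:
q(F, G) = -2 + G + F*G (q(F, G) = -2 + (G + G*F) = -2 + (G + F*G) = -2 + G + F*G)
E = 23 (E = ((-2 + 5 + 2*5) + 6) + 4 = ((-2 + 5 + 10) + 6) + 4 = (13 + 6) + 4 = 19 + 4 = 23)
32822 + u(m(E)) = 32822 + 120 = 32942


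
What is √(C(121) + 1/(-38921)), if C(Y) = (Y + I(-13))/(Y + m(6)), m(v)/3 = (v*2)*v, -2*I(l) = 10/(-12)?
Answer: √2231247339901743/78698262 ≈ 0.60022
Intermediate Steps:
I(l) = 5/12 (I(l) = -5/(-12) = -5*(-1)/12 = -½*(-⅚) = 5/12)
m(v) = 6*v² (m(v) = 3*((v*2)*v) = 3*((2*v)*v) = 3*(2*v²) = 6*v²)
C(Y) = (5/12 + Y)/(216 + Y) (C(Y) = (Y + 5/12)/(Y + 6*6²) = (5/12 + Y)/(Y + 6*36) = (5/12 + Y)/(Y + 216) = (5/12 + Y)/(216 + Y))
√(C(121) + 1/(-38921)) = √((5/12 + 121)/(216 + 121) + 1/(-38921)) = √((1457/12)/337 - 1/38921) = √((1/337)*(1457/12) - 1/38921) = √(1457/4044 - 1/38921) = √(56703853/157396524) = √2231247339901743/78698262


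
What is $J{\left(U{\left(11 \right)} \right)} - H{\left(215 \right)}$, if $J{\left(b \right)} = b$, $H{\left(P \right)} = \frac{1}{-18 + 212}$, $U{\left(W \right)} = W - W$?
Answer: $- \frac{1}{194} \approx -0.0051546$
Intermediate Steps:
$U{\left(W \right)} = 0$
$H{\left(P \right)} = \frac{1}{194}$
$J{\left(U{\left(11 \right)} \right)} - H{\left(215 \right)} = 0 - \frac{1}{194} = - \frac{1}{194}$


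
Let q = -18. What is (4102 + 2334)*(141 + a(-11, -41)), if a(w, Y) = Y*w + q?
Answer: 3694264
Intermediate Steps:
a(w, Y) = -18 + Y*w (a(w, Y) = Y*w - 18 = -18 + Y*w)
(4102 + 2334)*(141 + a(-11, -41)) = (4102 + 2334)*(141 + (-18 - 41*(-11))) = 6436*(141 + (-18 + 451)) = 6436*(141 + 433) = 6436*574 = 3694264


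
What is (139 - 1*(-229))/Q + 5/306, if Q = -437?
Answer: -4801/5814 ≈ -0.82577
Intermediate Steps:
(139 - 1*(-229))/Q + 5/306 = (139 - 1*(-229))/(-437) + 5/306 = (139 + 229)*(-1/437) + 5*(1/306) = 368*(-1/437) + 5/306 = -16/19 + 5/306 = -4801/5814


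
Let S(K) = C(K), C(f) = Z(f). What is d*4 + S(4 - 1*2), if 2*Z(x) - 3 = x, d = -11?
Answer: -83/2 ≈ -41.500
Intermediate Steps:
Z(x) = 3/2 + x/2
C(f) = 3/2 + f/2
S(K) = 3/2 + K/2
d*4 + S(4 - 1*2) = -11*4 + (3/2 + (4 - 1*2)/2) = -44 + (3/2 + (4 - 2)/2) = -44 + (3/2 + (1/2)*2) = -44 + (3/2 + 1) = -44 + 5/2 = -83/2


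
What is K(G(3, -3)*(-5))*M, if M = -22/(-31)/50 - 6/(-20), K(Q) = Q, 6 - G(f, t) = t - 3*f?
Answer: -4383/155 ≈ -28.277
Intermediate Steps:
G(f, t) = 6 - t + 3*f (G(f, t) = 6 - (t - 3*f) = 6 + (-t + 3*f) = 6 - t + 3*f)
M = 487/1550 (M = -22*(-1/31)*(1/50) - 6*(-1/20) = (22/31)*(1/50) + 3/10 = 11/775 + 3/10 = 487/1550 ≈ 0.31419)
K(G(3, -3)*(-5))*M = ((6 - 1*(-3) + 3*3)*(-5))*(487/1550) = ((6 + 3 + 9)*(-5))*(487/1550) = (18*(-5))*(487/1550) = -90*487/1550 = -4383/155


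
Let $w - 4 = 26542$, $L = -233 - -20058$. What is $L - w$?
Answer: $-6721$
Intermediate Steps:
$L = 19825$ ($L = -233 + 20058 = 19825$)
$w = 26546$ ($w = 4 + 26542 = 26546$)
$L - w = 19825 - 26546 = -6721$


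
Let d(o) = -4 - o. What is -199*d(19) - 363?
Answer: 4214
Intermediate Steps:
-199*d(19) - 363 = -199*(-4 - 1*19) - 363 = -199*(-4 - 19) - 363 = -199*(-23) - 363 = 4577 - 363 = 4214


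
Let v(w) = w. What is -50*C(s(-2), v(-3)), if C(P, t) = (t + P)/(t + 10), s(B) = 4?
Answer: -50/7 ≈ -7.1429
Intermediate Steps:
C(P, t) = (P + t)/(10 + t)
-50*C(s(-2), v(-3)) = -50*(4 - 3)/(10 - 3) = -50/7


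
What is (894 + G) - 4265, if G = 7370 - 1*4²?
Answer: 3983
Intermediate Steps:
G = 7354 (G = 7370 - 1*16 = 7370 - 16 = 7354)
(894 + G) - 4265 = (894 + 7354) - 4265 = 8248 - 4265 = 3983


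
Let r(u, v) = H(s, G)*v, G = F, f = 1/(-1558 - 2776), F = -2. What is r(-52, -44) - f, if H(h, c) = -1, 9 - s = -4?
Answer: 190697/4334 ≈ 44.000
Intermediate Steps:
s = 13 (s = 9 - 1*(-4) = 9 + 4 = 13)
f = -1/4334 (f = 1/(-4334) = -1/4334 ≈ -0.00023073)
G = -2
r(u, v) = -v
r(-52, -44) - f = -1*(-44) - 1*(-1/4334) = 44 + 1/4334 = 190697/4334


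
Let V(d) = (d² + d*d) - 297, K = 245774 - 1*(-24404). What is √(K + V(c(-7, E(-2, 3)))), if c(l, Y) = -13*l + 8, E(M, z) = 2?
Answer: √289483 ≈ 538.04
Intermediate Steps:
K = 270178 (K = 245774 + 24404 = 270178)
c(l, Y) = 8 - 13*l
V(d) = -297 + 2*d² (V(d) = (d² + d²) - 297 = 2*d² - 297 = -297 + 2*d²)
√(K + V(c(-7, E(-2, 3)))) = √(270178 + (-297 + 2*(8 - 13*(-7))²)) = √(270178 + (-297 + 2*(8 + 91)²)) = √(270178 + (-297 + 2*99²)) = √(270178 + (-297 + 2*9801)) = √(270178 + (-297 + 19602)) = √(270178 + 19305) = √289483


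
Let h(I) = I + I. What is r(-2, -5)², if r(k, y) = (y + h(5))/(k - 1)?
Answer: 25/9 ≈ 2.7778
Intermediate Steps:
h(I) = 2*I
r(k, y) = (10 + y)/(-1 + k) (r(k, y) = (y + 2*5)/(k - 1) = (y + 10)/(-1 + k) = (10 + y)/(-1 + k))
r(-2, -5)² = ((10 - 5)/(-1 - 2))² = (5/(-3))² = (-⅓*5)² = (-5/3)² = 25/9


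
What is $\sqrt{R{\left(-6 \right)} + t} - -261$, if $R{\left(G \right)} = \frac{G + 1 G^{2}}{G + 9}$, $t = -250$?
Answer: $261 + 4 i \sqrt{15} \approx 261.0 + 15.492 i$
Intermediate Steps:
$R{\left(G \right)} = \frac{G + G^{2}}{9 + G}$
$\sqrt{R{\left(-6 \right)} + t} - -261 = \sqrt{- \frac{6 \left(1 - 6\right)}{9 - 6} - 250} - -261 = \sqrt{\left(-6\right) \frac{1}{3} \left(-5\right) - 250} + 261 = \sqrt{10 - 250} + 261 = \sqrt{-240} + 261 = 4 i \sqrt{15} + 261 = 261 + 4 i \sqrt{15}$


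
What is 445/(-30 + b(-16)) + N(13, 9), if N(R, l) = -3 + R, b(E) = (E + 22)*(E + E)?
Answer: 1775/222 ≈ 7.9955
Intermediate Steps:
b(E) = 2*E*(22 + E) (b(E) = (22 + E)*(2*E) = 2*E*(22 + E))
445/(-30 + b(-16)) + N(13, 9) = 445/(-30 + 2*(-16)*(22 - 16)) + (-3 + 13) = 445/(-30 + 2*(-16)*6) + 10 = 445/(-30 - 192) + 10 = 445/(-222) + 10 = -1/222*445 + 10 = -445/222 + 10 = 1775/222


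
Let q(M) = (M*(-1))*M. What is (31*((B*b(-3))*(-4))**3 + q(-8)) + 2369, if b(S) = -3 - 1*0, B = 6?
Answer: 11572993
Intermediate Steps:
b(S) = -3 (b(S) = -3 + 0 = -3)
q(M) = -M**2 (q(M) = (-M)*M = -M**2)
(31*((B*b(-3))*(-4))**3 + q(-8)) + 2369 = (31*((6*(-3))*(-4))**3 - 1*(-8)**2) + 2369 = (31*(-18*(-4))**3 - 1*64) + 2369 = (31*72**3 - 64) + 2369 = (31*373248 - 64) + 2369 = (11570688 - 64) + 2369 = 11570624 + 2369 = 11572993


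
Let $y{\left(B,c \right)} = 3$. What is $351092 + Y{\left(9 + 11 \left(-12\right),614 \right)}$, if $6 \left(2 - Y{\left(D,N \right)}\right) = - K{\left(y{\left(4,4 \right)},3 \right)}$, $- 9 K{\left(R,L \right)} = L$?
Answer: $\frac{6319691}{18} \approx 3.5109 \cdot 10^{5}$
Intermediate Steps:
$K{\left(R,L \right)} = - \frac{L}{9}$
$Y{\left(D,N \right)} = \frac{35}{18}$ ($Y{\left(D,N \right)} = 2 - \frac{\left(-1\right) \left(\left(- \frac{1}{9}\right) 3\right)}{6} = 2 - \frac{\left(-1\right) \left(- \frac{1}{3}\right)}{6} = 2 - \frac{1}{18} = \frac{35}{18}$)
$351092 + Y{\left(9 + 11 \left(-12\right),614 \right)} = 351092 + \frac{35}{18} = \frac{6319691}{18}$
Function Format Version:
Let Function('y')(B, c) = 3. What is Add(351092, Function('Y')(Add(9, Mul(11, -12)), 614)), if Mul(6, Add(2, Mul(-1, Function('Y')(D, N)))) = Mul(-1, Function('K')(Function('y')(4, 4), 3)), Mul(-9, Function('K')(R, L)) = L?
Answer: Rational(6319691, 18) ≈ 3.5109e+5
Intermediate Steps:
Function('K')(R, L) = Mul(Rational(-1, 9), L)
Function('Y')(D, N) = Rational(35, 18) (Function('Y')(D, N) = Add(2, Mul(Rational(-1, 6), Mul(-1, Mul(Rational(-1, 9), 3)))) = Add(2, Mul(Rational(-1, 6), Mul(-1, Rational(-1, 3)))) = Add(2, Mul(Rational(-1, 6), Rational(1, 3))) = Add(2, Rational(-1, 18)) = Rational(35, 18))
Add(351092, Function('Y')(Add(9, Mul(11, -12)), 614)) = Add(351092, Rational(35, 18)) = Rational(6319691, 18)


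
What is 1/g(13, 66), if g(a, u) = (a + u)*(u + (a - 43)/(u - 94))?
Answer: 14/74181 ≈ 0.00018873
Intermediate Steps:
g(a, u) = (a + u)*(u + (-43 + a)/(-94 + u))
1/g(13, 66) = 1/((13² + 66³ - 94*66² - 43*13 - 43*66 + 13*66² - 93*13*66)/(-94 + 66)) = 1/((169 + 287496 - 94*4356 - 559 - 2838 + 13*4356 - 79794)/(-28)) = 1/(-(169 + 287496 - 409464 - 559 - 2838 + 56628 - 79794)/28) = 1/(-1/28*(-148362)) = 1/(74181/14) = 14/74181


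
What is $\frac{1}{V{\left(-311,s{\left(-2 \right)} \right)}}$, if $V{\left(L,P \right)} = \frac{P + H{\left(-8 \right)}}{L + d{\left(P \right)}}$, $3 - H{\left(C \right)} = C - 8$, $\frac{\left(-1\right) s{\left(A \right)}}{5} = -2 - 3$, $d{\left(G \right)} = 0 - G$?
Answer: $- \frac{84}{11} \approx -7.6364$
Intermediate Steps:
$d{\left(G \right)} = - G$
$s{\left(A \right)} = 25$ ($s{\left(A \right)} = - 5 \left(-2 - 3\right) = \left(-5\right) \left(-5\right) = 25$)
$H{\left(C \right)} = 11 - C$ ($H{\left(C \right)} = 3 - \left(C - 8\right) = 3 - \left(-8 + C\right) = 11 - C$)
$V{\left(L,P \right)} = \frac{19 + P}{L - P}$ ($V{\left(L,P \right)} = \frac{P + \left(11 - -8\right)}{L - P} = \frac{P + \left(11 + 8\right)}{L - P} = \frac{P + 19}{L - P} = \frac{19 + P}{L - P}$)
$\frac{1}{V{\left(-311,s{\left(-2 \right)} \right)}} = \frac{1}{\frac{1}{-311 - 25} \left(19 + 25\right)} = \frac{1}{\frac{1}{-311 - 25} \cdot 44} = \frac{1}{\frac{1}{-336} \cdot 44} = \frac{1}{\left(- \frac{1}{336}\right) 44} = \frac{1}{- \frac{11}{84}} = - \frac{84}{11}$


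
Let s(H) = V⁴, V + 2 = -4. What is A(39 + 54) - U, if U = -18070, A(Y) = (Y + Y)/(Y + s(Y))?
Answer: 8366472/463 ≈ 18070.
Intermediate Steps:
V = -6 (V = -2 - 4 = -6)
s(H) = 1296 (s(H) = (-6)⁴ = 1296)
A(Y) = 2*Y/(1296 + Y) (A(Y) = (Y + Y)/(Y + 1296) = (2*Y)/(1296 + Y) = 2*Y/(1296 + Y))
A(39 + 54) - U = 2*(39 + 54)/(1296 + (39 + 54)) - 1*(-18070) = 2*93/(1296 + 93) + 18070 = 2*93/1389 + 18070 = 2*93*(1/1389) + 18070 = 62/463 + 18070 = 8366472/463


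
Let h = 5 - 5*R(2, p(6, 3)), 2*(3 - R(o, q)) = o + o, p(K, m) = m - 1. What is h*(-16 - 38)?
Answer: 0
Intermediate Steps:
p(K, m) = -1 + m
R(o, q) = 3 - o (R(o, q) = 3 - (o + o)/2 = 3 - o)
h = 0 (h = 5 - 5*(3 - 1*2) = 5 - 5*(3 - 2) = 5 - 5*1 = 5 - 5 = 0)
h*(-16 - 38) = 0*(-16 - 38) = 0*(-54) = 0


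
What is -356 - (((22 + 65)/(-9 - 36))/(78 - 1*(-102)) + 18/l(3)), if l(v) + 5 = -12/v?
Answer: -955771/2700 ≈ -353.99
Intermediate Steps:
l(v) = -5 - 12/v
-356 - (((22 + 65)/(-9 - 36))/(78 - 1*(-102)) + 18/l(3)) = -356 - (((22 + 65)/(-9 - 36))/(78 - 1*(-102)) + 18/(-5 - 12/3)) = -356 - ((87/(-45))/(78 + 102) + 18/(-5 - 12*⅓)) = -356 - ((87*(-1/45))/180 + 18/(-5 - 4)) = -356 - (-29/15*1/180 + 18/(-9)) = -356 - (-29/2700 + 18*(-⅑)) = -356 - (-29/2700 - 2) = -356 - 1*(-5429/2700) = -356 + 5429/2700 = -955771/2700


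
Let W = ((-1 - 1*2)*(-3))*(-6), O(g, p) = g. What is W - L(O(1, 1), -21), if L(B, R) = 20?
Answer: -74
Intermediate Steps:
W = -54 (W = ((-1 - 2)*(-3))*(-6) = -3*(-3)*(-6) = 9*(-6) = -54)
W - L(O(1, 1), -21) = -54 - 1*20 = -54 - 20 = -74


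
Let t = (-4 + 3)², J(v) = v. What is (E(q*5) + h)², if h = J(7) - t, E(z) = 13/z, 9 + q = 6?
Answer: 5929/225 ≈ 26.351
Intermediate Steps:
q = -3 (q = -9 + 6 = -3)
t = 1 (t = (-1)² = 1)
h = 6 (h = 7 - 1*1 = 7 - 1 = 6)
(E(q*5) + h)² = (13/((-3*5)) + 6)² = (13/(-15) + 6)² = (13*(-1/15) + 6)² = (-13/15 + 6)² = (77/15)² = 5929/225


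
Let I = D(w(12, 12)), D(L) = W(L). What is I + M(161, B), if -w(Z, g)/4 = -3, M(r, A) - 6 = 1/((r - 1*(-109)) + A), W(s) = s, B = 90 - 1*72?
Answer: 5185/288 ≈ 18.003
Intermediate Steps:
B = 18 (B = 90 - 72 = 18)
M(r, A) = 6 + 1/(109 + A + r) (M(r, A) = 6 + 1/((r - 1*(-109)) + A) = 6 + 1/((r + 109) + A) = 6 + 1/((109 + r) + A) = 6 + 1/(109 + A + r))
w(Z, g) = 12 (w(Z, g) = -4*(-3) = 12)
D(L) = L
I = 12
I + M(161, B) = 12 + (655 + 6*18 + 6*161)/(109 + 18 + 161) = 12 + (655 + 108 + 966)/288 = 12 + (1/288)*1729 = 12 + 1729/288 = 5185/288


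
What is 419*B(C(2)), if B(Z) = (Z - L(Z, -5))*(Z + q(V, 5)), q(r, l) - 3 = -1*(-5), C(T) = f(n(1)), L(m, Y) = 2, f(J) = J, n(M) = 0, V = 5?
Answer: -6704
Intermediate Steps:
C(T) = 0
q(r, l) = 8 (q(r, l) = 3 - 1*(-5) = 3 + 5 = 8)
B(Z) = (-2 + Z)*(8 + Z) (B(Z) = (Z - 1*2)*(Z + 8) = (Z - 2)*(8 + Z) = (-2 + Z)*(8 + Z))
419*B(C(2)) = 419*(-16 + 0**2 + 6*0) = 419*(-16 + 0 + 0) = 419*(-16) = -6704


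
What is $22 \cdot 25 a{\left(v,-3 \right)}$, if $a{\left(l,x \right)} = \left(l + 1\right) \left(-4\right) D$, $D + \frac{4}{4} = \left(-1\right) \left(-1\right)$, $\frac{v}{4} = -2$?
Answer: $0$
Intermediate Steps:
$v = -8$ ($v = 4 \left(-2\right) = -8$)
$D = 0$ ($D = -1 - -1 = -1 + 1 = 0$)
$a{\left(l,x \right)} = 0$ ($a{\left(l,x \right)} = \left(l + 1\right) \left(-4\right) 0 = \left(1 + l\right) \left(-4\right) 0 = \left(-4 - 4 l\right) 0 = 0$)
$22 \cdot 25 a{\left(v,-3 \right)} = 22 \cdot 25 \cdot 0 = 550 \cdot 0 = 0$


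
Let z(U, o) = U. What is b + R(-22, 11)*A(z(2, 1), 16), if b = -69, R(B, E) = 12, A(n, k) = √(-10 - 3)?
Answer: -69 + 12*I*√13 ≈ -69.0 + 43.267*I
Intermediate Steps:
A(n, k) = I*√13 (A(n, k) = √(-13) = I*√13)
b + R(-22, 11)*A(z(2, 1), 16) = -69 + 12*(I*√13) = -69 + 12*I*√13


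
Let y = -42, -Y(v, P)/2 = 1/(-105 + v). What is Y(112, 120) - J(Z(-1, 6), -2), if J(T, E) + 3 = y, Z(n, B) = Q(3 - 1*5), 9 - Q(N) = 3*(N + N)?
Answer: 313/7 ≈ 44.714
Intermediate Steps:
Q(N) = 9 - 6*N (Q(N) = 9 - 3*(N + N) = 9 - 3*2*N = 9 - 6*N)
Z(n, B) = 21 (Z(n, B) = 9 - 6*(3 - 1*5) = 9 - 6*(3 - 5) = 9 - 6*(-2) = 9 + 12 = 21)
Y(v, P) = -2/(-105 + v)
J(T, E) = -45 (J(T, E) = -3 - 42 = -45)
Y(112, 120) - J(Z(-1, 6), -2) = -2/(-105 + 112) - 1*(-45) = -2/7 + 45 = 313/7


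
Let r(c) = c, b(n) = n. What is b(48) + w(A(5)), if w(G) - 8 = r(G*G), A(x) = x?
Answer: 81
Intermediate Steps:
w(G) = 8 + G² (w(G) = 8 + G*G = 8 + G²)
b(48) + w(A(5)) = 48 + (8 + 5²) = 48 + (8 + 25) = 48 + 33 = 81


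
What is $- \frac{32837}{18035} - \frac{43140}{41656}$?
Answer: $- \frac{536471993}{187816490} \approx -2.8564$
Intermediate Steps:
$- \frac{32837}{18035} - \frac{43140}{41656} = \left(-32837\right) \frac{1}{18035} - \frac{10785}{10414} = - \frac{32837}{18035} - \frac{10785}{10414} = - \frac{536471993}{187816490}$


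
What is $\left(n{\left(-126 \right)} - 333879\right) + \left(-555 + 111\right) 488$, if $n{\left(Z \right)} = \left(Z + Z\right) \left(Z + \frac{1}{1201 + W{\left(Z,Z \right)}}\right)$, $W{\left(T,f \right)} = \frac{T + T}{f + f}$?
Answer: $- \frac{311798325}{601} \approx -5.188 \cdot 10^{5}$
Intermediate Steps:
$W{\left(T,f \right)} = \frac{T}{f}$ ($W{\left(T,f \right)} = \frac{2 T}{2 f} = 2 T \frac{1}{2 f} = \frac{T}{f}$)
$n{\left(Z \right)} = 2 Z \left(\frac{1}{1202} + Z\right)$ ($n{\left(Z \right)} = \left(Z + Z\right) \left(Z + \frac{1}{1201 + \frac{Z}{Z}}\right) = 2 Z \left(Z + \frac{1}{1201 + 1}\right) = 2 Z \left(Z + \frac{1}{1202}\right) = 2 Z \left(\frac{1}{1202} + Z\right)$)
$\left(n{\left(-126 \right)} - 333879\right) + \left(-555 + 111\right) 488 = \left(\frac{1}{601} \left(-126\right) \left(1 + 1202 \left(-126\right)\right) - 333879\right) + \left(-555 + 111\right) 488 = \left(\frac{1}{601} \left(-126\right) \left(1 - 151452\right) - 333879\right) - 216672 = \left(\frac{1}{601} \left(-126\right) \left(-151451\right) - 333879\right) - 216672 = \left(\frac{19082826}{601} - 333879\right) - 216672 = - \frac{181578453}{601} - 216672 = - \frac{311798325}{601}$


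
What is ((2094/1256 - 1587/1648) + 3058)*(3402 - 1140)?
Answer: 895069885983/129368 ≈ 6.9188e+6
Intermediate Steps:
((2094/1256 - 1587/1648) + 3058)*(3402 - 1140) = ((2094*(1/1256) - 1587*1/1648) + 3058)*2262 = ((1047/628 - 1587/1648) + 3058)*2262 = (182205/258736 + 3058)*2262 = (791396893/258736)*2262 = 895069885983/129368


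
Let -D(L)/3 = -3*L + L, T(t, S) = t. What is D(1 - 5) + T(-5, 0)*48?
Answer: -264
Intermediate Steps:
D(L) = 6*L (D(L) = -3*(-3*L + L) = -(-6)*L = 6*L)
D(1 - 5) + T(-5, 0)*48 = 6*(1 - 5) - 5*48 = 6*(-4) - 240 = -24 - 240 = -264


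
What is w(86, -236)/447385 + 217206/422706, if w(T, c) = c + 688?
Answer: 16227628237/31518720635 ≈ 0.51486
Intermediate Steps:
w(T, c) = 688 + c
w(86, -236)/447385 + 217206/422706 = (688 - 236)/447385 + 217206/422706 = 452*(1/447385) + 217206*(1/422706) = 452/447385 + 36201/70451 = 16227628237/31518720635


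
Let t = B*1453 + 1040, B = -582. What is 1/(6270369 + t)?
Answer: 1/5425763 ≈ 1.8431e-7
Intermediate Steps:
t = -844606 (t = -582*1453 + 1040 = -845646 + 1040 = -844606)
1/(6270369 + t) = 1/(6270369 - 844606) = 1/5425763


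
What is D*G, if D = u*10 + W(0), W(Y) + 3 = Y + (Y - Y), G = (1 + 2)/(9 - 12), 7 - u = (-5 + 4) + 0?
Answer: -77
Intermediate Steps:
u = 8 (u = 7 - ((-5 + 4) + 0) = 7 - (-1 + 0) = 7 - 1*(-1) = 7 + 1 = 8)
G = -1 (G = 3/(-3) = 3*(-⅓) = -1)
W(Y) = -3 + Y (W(Y) = -3 + (Y + (Y - Y)) = -3 + (Y + 0) = -3 + Y)
D = 77 (D = 8*10 + (-3 + 0) = 80 - 3 = 77)
D*G = 77*(-1) = -77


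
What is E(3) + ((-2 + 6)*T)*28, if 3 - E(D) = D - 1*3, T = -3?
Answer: -333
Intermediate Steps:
E(D) = 6 - D (E(D) = 3 - (D - 1*3) = 3 - (D - 3) = 3 - (-3 + D) = 3 + (3 - D) = 6 - D)
E(3) + ((-2 + 6)*T)*28 = (6 - 1*3) + ((-2 + 6)*(-3))*28 = (6 - 3) + (4*(-3))*28 = 3 - 12*28 = 3 - 336 = -333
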